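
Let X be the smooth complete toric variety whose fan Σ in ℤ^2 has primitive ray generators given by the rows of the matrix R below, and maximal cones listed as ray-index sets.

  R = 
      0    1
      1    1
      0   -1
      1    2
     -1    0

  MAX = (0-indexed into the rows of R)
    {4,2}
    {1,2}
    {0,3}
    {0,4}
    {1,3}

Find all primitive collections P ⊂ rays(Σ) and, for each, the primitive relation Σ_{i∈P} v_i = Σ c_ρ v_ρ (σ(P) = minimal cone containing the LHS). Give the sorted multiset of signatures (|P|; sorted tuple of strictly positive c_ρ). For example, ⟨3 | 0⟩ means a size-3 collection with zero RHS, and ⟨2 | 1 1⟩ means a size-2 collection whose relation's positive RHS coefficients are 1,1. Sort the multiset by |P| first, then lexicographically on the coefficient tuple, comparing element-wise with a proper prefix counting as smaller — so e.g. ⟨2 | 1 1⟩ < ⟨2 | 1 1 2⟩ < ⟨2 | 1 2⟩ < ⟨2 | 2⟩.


Δ(Σ) — 5 vertices, 5 min non-faces:

  {0,2}:  v_{0} + v_{2} = 0  ⟹  sig = ⟨2 | 0⟩
  {0,1}:  v_{0} + v_{1} = v_{3}  ⟹  sig = ⟨2 | 1⟩
  {1,4}:  v_{1} + v_{4} = v_{0}  ⟹  sig = ⟨2 | 1⟩
  {2,3}:  v_{2} + v_{3} = v_{1}  ⟹  sig = ⟨2 | 1⟩
  {3,4}:  v_{3} + v_{4} = 2·v_{0}  ⟹  sig = ⟨2 | 2⟩

Signatures (|P|; sorted positive RHS coefficients), sorted:
[⟨2 | 0⟩, ⟨2 | 1⟩, ⟨2 | 1⟩, ⟨2 | 1⟩, ⟨2 | 2⟩]


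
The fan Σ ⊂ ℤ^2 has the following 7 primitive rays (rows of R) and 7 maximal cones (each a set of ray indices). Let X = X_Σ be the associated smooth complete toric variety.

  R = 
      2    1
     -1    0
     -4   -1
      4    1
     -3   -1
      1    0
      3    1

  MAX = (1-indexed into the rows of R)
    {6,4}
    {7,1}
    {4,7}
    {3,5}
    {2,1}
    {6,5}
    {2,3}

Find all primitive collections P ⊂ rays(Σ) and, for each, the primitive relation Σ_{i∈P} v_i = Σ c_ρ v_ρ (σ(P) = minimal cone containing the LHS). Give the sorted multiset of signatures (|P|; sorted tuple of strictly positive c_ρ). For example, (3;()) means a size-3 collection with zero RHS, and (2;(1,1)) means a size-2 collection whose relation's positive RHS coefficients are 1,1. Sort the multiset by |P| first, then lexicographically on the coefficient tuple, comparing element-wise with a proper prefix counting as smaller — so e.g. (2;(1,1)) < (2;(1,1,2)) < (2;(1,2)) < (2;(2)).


14 minimal non-faces of Δ(Σ) (on 7 rays):

  P={2,6}:  v_{2} + v_{6} = 0  ⟹  sig = (2;())
  P={3,4}:  v_{3} + v_{4} = 0  ⟹  sig = (2;())
  P={5,7}:  v_{5} + v_{7} = 0  ⟹  sig = (2;())
  P={1,5}:  v_{1} + v_{5} = v_{2}  ⟹  sig = (2;(1))
  P={1,6}:  v_{1} + v_{6} = v_{7}  ⟹  sig = (2;(1))
  P={2,4}:  v_{2} + v_{4} = v_{7}  ⟹  sig = (2;(1))
  P={2,5}:  v_{2} + v_{5} = v_{3}  ⟹  sig = (2;(1))
  P={2,7}:  v_{2} + v_{7} = v_{1}  ⟹  sig = (2;(1))
  P={3,6}:  v_{3} + v_{6} = v_{5}  ⟹  sig = (2;(1))
  P={3,7}:  v_{3} + v_{7} = v_{2}  ⟹  sig = (2;(1))
  P={4,5}:  v_{4} + v_{5} = v_{6}  ⟹  sig = (2;(1))
  P={6,7}:  v_{6} + v_{7} = v_{4}  ⟹  sig = (2;(1))
  P={1,3}:  v_{1} + v_{3} = 2·v_{2}  ⟹  sig = (2;(2))
  P={1,4}:  v_{1} + v_{4} = 2·v_{7}  ⟹  sig = (2;(2))

Hence PRS(X_Σ) =
    |P|=2: 14 collections, coeffs (), (), (), (1), (1), (1), (1), (1), (1), (1), (1), (1), (2), (2)


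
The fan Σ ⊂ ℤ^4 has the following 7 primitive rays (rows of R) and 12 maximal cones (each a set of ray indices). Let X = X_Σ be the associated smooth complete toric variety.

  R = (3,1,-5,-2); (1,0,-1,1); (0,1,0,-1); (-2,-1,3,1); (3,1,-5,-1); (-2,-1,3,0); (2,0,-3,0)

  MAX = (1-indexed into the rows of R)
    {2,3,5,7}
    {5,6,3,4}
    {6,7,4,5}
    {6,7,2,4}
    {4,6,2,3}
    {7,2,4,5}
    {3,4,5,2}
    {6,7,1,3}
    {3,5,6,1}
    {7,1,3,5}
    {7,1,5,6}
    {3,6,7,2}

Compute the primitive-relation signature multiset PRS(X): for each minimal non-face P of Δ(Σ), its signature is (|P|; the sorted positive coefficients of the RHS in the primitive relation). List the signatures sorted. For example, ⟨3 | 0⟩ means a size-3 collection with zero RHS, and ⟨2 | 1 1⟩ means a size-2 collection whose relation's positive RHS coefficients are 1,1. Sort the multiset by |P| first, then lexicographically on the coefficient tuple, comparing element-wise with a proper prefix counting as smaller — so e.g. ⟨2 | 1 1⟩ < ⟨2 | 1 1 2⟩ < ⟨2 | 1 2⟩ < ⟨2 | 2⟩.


The 5 primitive collections of Σ (r=7, n=4):

  {1,4}:  v_{1} + v_{4} = v_{5} + v_{6}  ⇒ sig = ⟨2 | 1 1⟩
  {1,2}:  v_{1} + v_{2} = v_{3} + 2·v_{7}  ⇒ sig = ⟨2 | 1 2⟩
  {3,4,7}:  v_{3} + v_{4} + v_{7} = 0  ⇒ sig = ⟨3 | 0⟩
  {2,5,6}:  v_{2} + v_{5} + v_{6} = v_{7}  ⇒ sig = ⟨3 | 1⟩
  {3,5,6,7}:  v_{3} + v_{5} + v_{6} + v_{7} = v_{1}  ⇒ sig = ⟨4 | 1⟩

Sorted signature multiset PRS(X):
{ ⟨2 | 1 1⟩,  ⟨2 | 1 2⟩,  ⟨3 | 0⟩,  ⟨3 | 1⟩,  ⟨4 | 1⟩ }


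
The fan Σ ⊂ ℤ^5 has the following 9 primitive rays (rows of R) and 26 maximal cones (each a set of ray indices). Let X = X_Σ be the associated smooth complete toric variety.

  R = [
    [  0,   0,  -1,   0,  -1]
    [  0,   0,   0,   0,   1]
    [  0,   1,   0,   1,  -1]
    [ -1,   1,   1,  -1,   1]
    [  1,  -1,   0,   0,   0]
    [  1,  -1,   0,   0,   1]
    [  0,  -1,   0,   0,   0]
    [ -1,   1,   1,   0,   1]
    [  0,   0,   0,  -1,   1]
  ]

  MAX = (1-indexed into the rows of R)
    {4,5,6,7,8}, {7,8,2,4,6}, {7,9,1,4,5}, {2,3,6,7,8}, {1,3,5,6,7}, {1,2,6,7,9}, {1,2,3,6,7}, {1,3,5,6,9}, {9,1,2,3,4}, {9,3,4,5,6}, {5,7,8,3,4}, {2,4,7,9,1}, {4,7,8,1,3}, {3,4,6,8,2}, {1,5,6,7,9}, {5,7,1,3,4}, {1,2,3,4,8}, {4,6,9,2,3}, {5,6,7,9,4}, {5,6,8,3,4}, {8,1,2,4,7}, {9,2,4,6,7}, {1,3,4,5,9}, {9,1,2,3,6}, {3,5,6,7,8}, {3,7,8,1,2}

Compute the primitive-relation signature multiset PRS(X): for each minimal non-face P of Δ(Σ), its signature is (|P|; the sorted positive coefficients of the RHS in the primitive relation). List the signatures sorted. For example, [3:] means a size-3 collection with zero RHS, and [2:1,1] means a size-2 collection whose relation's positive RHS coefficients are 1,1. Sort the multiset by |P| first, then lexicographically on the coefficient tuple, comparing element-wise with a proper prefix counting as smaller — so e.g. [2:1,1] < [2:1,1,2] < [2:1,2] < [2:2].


Σ has 8 primitive collections:

  P = {2,5}:  v_{2} + v_{5} = v_{6}  ⟹  sig = [2:1]
  P = {8,9}:  v_{8} + v_{9} = v_{2} + v_{4}  ⟹  sig = [2:1,1]
  P = {1,5,8}:  v_{1} + v_{5} + v_{8} = 0  ⟹  sig = [3:]
  P = {3,7,9}:  v_{3} + v_{7} + v_{9} = 0  ⟹  sig = [3:]
  P = {1,4,6}:  v_{1} + v_{4} + v_{6} = v_{9}  ⟹  sig = [3:1]
  P = {1,6,8}:  v_{1} + v_{6} + v_{8} = v_{2}  ⟹  sig = [3:1]
  P = {2,3,4,7}:  v_{2} + v_{3} + v_{4} + v_{7} = v_{8}  ⟹  sig = [4:1]
  P = {3,4,6,7}:  v_{3} + v_{4} + v_{6} + v_{7} = v_{5} + v_{8}  ⟹  sig = [4:1,1]

so the primitive-relation signature multiset is
{ [2:1],  [2:1,1],  [3:] ×2,  [3:1] ×2,  [4:1],  [4:1,1] }


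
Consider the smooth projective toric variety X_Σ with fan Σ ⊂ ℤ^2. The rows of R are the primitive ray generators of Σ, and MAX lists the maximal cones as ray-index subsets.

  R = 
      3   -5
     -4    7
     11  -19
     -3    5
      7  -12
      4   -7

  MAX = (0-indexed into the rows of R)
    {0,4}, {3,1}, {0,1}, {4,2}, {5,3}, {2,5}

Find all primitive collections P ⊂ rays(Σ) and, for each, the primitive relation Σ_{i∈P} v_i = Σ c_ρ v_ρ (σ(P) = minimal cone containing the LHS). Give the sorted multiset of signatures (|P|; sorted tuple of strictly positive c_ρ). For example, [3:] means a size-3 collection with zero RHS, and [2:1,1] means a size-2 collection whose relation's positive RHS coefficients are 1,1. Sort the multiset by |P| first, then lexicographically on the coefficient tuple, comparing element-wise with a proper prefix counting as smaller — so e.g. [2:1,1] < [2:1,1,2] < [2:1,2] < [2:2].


9 collections generate NE(X_Σ); each relation:

  • {0,3}:  v_{0} + v_{3} = 0 ; sig = [2:]
  • {1,5}:  v_{1} + v_{5} = 0 ; sig = [2:]
  • {0,5}:  v_{0} + v_{5} = v_{4} ; sig = [2:1]
  • {1,2}:  v_{1} + v_{2} = v_{4} ; sig = [2:1]
  • {1,4}:  v_{1} + v_{4} = v_{0} ; sig = [2:1]
  • {3,4}:  v_{3} + v_{4} = v_{5} ; sig = [2:1]
  • {4,5}:  v_{4} + v_{5} = v_{2} ; sig = [2:1]
  • {0,2}:  v_{0} + v_{2} = 2·v_{4} ; sig = [2:2]
  • {2,3}:  v_{2} + v_{3} = 2·v_{5} ; sig = [2:2]

so the primitive-relation signature multiset is
    |P|=2: 9 collections, coeffs (), (), (1), (1), (1), (1), (1), (2), (2)


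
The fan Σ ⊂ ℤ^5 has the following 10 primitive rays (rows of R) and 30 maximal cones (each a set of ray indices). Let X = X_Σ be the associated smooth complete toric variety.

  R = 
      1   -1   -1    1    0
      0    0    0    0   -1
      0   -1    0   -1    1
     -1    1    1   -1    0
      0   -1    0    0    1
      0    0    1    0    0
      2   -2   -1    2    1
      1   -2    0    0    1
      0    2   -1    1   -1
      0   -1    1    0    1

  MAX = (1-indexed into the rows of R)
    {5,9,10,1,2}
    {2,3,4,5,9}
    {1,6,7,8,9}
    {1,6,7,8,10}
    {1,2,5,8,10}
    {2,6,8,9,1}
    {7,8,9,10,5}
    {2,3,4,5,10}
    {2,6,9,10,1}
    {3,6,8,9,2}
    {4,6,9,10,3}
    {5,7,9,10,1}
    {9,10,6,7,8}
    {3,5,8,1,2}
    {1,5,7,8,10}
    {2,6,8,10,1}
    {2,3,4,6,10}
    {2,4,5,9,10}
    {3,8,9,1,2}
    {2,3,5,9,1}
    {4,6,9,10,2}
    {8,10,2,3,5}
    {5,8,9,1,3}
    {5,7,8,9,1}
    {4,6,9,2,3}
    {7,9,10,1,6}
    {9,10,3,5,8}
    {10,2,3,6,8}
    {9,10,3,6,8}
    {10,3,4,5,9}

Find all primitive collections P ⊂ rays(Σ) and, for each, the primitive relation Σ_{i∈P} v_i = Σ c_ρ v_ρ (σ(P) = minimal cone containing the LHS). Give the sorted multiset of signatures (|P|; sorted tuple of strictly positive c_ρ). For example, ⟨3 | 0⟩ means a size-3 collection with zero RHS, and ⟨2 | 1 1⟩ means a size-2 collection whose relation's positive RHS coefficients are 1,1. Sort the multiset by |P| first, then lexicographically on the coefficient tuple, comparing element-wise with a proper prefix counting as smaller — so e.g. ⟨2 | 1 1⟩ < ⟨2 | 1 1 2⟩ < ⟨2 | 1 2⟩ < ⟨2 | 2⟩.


|primitive collections| = 12. Relations:

  P = {1,4}:  v_{1} + v_{4} = 0 — sig = ⟨2 | 0⟩
  P = {5,6}:  v_{5} + v_{6} = v_{10} — sig = ⟨2 | 1⟩
  P = {4,8}:  v_{4} + v_{8} = v_{3} + v_{6} — sig = ⟨2 | 1 1⟩
  P = {4,7}:  v_{4} + v_{7} = v_{8} + v_{9} + v_{10} — sig = ⟨2 | 1 1 1⟩
  P = {3,7}:  v_{3} + v_{7} = v_{5} + 2·v_{8} + v_{9} — sig = ⟨2 | 1 1 2⟩
  P = {2,7}:  v_{2} + v_{7} = 2·v_{1} + v_{6} — sig = ⟨2 | 1 2⟩
  P = {1,3,6}:  v_{1} + v_{3} + v_{6} = v_{8} — sig = ⟨3 | 1⟩
  P = {1,3,10}:  v_{1} + v_{3} + v_{10} = v_{5} + v_{8} — sig = ⟨3 | 1 1⟩
  P = {2,3,9,10}:  v_{2} + v_{3} + v_{9} + v_{10} = 0 — sig = ⟨4 | 0⟩
  P = {1,8,9,10}:  v_{1} + v_{8} + v_{9} + v_{10} = v_{7} — sig = ⟨4 | 1⟩
  P = {2,5,8,9}:  v_{2} + v_{5} + v_{8} + v_{9} = v_{1} — sig = ⟨4 | 1⟩
  P = {2,8,9,10}:  v_{2} + v_{8} + v_{9} + v_{10} = v_{1} + v_{6} — sig = ⟨4 | 1 1⟩

Sorted signature multiset PRS(X):
{ ⟨2 | 0⟩,  ⟨2 | 1⟩,  ⟨2 | 1 1⟩,  ⟨2 | 1 1 1⟩,  ⟨2 | 1 1 2⟩,  ⟨2 | 1 2⟩,  ⟨3 | 1⟩,  ⟨3 | 1 1⟩,  ⟨4 | 0⟩,  ⟨4 | 1⟩ ×2,  ⟨4 | 1 1⟩ }


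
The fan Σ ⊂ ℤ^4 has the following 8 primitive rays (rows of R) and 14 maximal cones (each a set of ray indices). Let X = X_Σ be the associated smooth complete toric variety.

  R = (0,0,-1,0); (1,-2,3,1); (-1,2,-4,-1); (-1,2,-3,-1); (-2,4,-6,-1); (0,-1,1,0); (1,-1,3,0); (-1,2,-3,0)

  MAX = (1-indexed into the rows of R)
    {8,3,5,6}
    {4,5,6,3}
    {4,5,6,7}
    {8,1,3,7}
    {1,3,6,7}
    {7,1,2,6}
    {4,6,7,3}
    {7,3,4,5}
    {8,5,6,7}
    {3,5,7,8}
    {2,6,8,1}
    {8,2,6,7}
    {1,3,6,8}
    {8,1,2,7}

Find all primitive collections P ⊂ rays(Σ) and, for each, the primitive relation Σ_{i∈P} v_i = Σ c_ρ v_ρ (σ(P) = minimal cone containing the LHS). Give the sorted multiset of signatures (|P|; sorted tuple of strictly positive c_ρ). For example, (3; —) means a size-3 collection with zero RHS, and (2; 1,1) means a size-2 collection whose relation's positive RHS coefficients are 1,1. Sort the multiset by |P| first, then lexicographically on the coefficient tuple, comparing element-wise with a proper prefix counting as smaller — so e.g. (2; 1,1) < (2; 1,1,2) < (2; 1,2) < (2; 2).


9 minimal non-faces of Δ(Σ) (on 8 rays):

  P={2,4}:  v_{2} + v_{4} = 0 ; sig = (2; —)
  P={1,4}:  v_{1} + v_{4} = v_{3} ; sig = (2; 1)
  P={2,3}:  v_{2} + v_{3} = v_{1} ; sig = (2; 1)
  P={2,5}:  v_{2} + v_{5} = v_{8} ; sig = (2; 1)
  P={4,8}:  v_{4} + v_{8} = v_{5} ; sig = (2; 1)
  P={1,5}:  v_{1} + v_{5} = v_{3} + v_{8} ; sig = (2; 1,1)
  P={1,6,7,8}:  v_{1} + v_{6} + v_{7} + v_{8} = 0 ; sig = (4; —)
  P={3,6,7,8}:  v_{3} + v_{6} + v_{7} + v_{8} = v_{4} ; sig = (4; 1)
  P={3,5,6,7}:  v_{3} + v_{5} + v_{6} + v_{7} = 2·v_{4} ; sig = (4; 2)

Signatures (|P|; sorted positive RHS coefficients), sorted:
[(2; —), (2; 1), (2; 1), (2; 1), (2; 1), (2; 1,1), (4; —), (4; 1), (4; 2)]


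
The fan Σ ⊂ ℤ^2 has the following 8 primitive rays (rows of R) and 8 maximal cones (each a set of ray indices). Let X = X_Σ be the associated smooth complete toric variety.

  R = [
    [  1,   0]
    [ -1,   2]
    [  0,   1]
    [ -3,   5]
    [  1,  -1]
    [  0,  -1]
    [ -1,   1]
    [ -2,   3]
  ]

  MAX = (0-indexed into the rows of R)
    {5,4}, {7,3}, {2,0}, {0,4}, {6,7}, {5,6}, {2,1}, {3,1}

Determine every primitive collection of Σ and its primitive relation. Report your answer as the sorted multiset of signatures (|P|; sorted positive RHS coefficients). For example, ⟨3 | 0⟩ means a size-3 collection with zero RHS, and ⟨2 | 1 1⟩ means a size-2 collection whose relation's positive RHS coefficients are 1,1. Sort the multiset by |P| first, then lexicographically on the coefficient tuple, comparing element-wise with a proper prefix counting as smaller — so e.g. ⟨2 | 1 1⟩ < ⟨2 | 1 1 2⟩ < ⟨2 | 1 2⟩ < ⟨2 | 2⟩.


The 20 primitive collections of Σ (r=8, n=2):

  P={2,5}:  v_{2} + v_{5} = 0  ⟹  sig = ⟨2 | 0⟩
  P={4,6}:  v_{4} + v_{6} = 0  ⟹  sig = ⟨2 | 0⟩
  P={0,5}:  v_{0} + v_{5} = v_{4}  ⟹  sig = ⟨2 | 1⟩
  P={0,6}:  v_{0} + v_{6} = v_{2}  ⟹  sig = ⟨2 | 1⟩
  P={1,4}:  v_{1} + v_{4} = v_{2}  ⟹  sig = ⟨2 | 1⟩
  P={1,5}:  v_{1} + v_{5} = v_{6}  ⟹  sig = ⟨2 | 1⟩
  P={1,6}:  v_{1} + v_{6} = v_{7}  ⟹  sig = ⟨2 | 1⟩
  P={1,7}:  v_{1} + v_{7} = v_{3}  ⟹  sig = ⟨2 | 1⟩
  P={2,4}:  v_{2} + v_{4} = v_{0}  ⟹  sig = ⟨2 | 1⟩
  P={2,6}:  v_{2} + v_{6} = v_{1}  ⟹  sig = ⟨2 | 1⟩
  P={4,7}:  v_{4} + v_{7} = v_{1}  ⟹  sig = ⟨2 | 1⟩
  P={0,7}:  v_{0} + v_{7} = v_{1} + v_{2}  ⟹  sig = ⟨2 | 1 1⟩
  P={3,5}:  v_{3} + v_{5} = v_{6} + v_{7}  ⟹  sig = ⟨2 | 1 1⟩
  P={0,3}:  v_{0} + v_{3} = 2·v_{1} + v_{2}  ⟹  sig = ⟨2 | 1 2⟩
  P={0,1}:  v_{0} + v_{1} = 2·v_{2}  ⟹  sig = ⟨2 | 2⟩
  P={2,7}:  v_{2} + v_{7} = 2·v_{1}  ⟹  sig = ⟨2 | 2⟩
  P={3,4}:  v_{3} + v_{4} = 2·v_{1}  ⟹  sig = ⟨2 | 2⟩
  P={3,6}:  v_{3} + v_{6} = 2·v_{7}  ⟹  sig = ⟨2 | 2⟩
  P={5,7}:  v_{5} + v_{7} = 2·v_{6}  ⟹  sig = ⟨2 | 2⟩
  P={2,3}:  v_{2} + v_{3} = 3·v_{1}  ⟹  sig = ⟨2 | 3⟩

so the primitive-relation signature multiset is
    ⟨2 | 0⟩
    ⟨2 | 0⟩
    ⟨2 | 1⟩
    ⟨2 | 1⟩
    ⟨2 | 1⟩
    ⟨2 | 1⟩
    ⟨2 | 1⟩
    ⟨2 | 1⟩
    ⟨2 | 1⟩
    ⟨2 | 1⟩
    ⟨2 | 1⟩
    ⟨2 | 1 1⟩
    ⟨2 | 1 1⟩
    ⟨2 | 1 2⟩
    ⟨2 | 2⟩
    ⟨2 | 2⟩
    ⟨2 | 2⟩
    ⟨2 | 2⟩
    ⟨2 | 2⟩
    ⟨2 | 3⟩


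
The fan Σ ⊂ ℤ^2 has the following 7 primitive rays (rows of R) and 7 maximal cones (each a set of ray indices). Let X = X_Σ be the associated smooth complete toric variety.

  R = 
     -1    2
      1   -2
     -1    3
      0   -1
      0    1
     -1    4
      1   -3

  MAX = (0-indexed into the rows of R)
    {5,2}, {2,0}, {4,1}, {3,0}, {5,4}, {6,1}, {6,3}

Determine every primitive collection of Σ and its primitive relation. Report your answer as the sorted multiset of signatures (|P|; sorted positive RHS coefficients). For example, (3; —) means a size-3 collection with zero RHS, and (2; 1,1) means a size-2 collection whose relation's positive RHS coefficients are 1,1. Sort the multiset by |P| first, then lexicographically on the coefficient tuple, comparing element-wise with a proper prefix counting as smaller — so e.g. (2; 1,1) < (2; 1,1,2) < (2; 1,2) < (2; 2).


Δ(Σ) — 7 vertices, 14 min non-faces:

  {0,1}:  v_{0} + v_{1} = 0  ⟹  sig = (2; —)
  {2,6}:  v_{2} + v_{6} = 0  ⟹  sig = (2; —)
  {3,4}:  v_{3} + v_{4} = 0  ⟹  sig = (2; —)
  {0,4}:  v_{0} + v_{4} = v_{2}  ⟹  sig = (2; 1)
  {0,6}:  v_{0} + v_{6} = v_{3}  ⟹  sig = (2; 1)
  {1,2}:  v_{1} + v_{2} = v_{4}  ⟹  sig = (2; 1)
  {1,3}:  v_{1} + v_{3} = v_{6}  ⟹  sig = (2; 1)
  {2,3}:  v_{2} + v_{3} = v_{0}  ⟹  sig = (2; 1)
  {2,4}:  v_{2} + v_{4} = v_{5}  ⟹  sig = (2; 1)
  {3,5}:  v_{3} + v_{5} = v_{2}  ⟹  sig = (2; 1)
  {4,6}:  v_{4} + v_{6} = v_{1}  ⟹  sig = (2; 1)
  {5,6}:  v_{5} + v_{6} = v_{4}  ⟹  sig = (2; 1)
  {0,5}:  v_{0} + v_{5} = 2·v_{2}  ⟹  sig = (2; 2)
  {1,5}:  v_{1} + v_{5} = 2·v_{4}  ⟹  sig = (2; 2)

Signatures (|P|; sorted positive RHS coefficients), sorted:
{ (2; —) ×3,  (2; 1) ×9,  (2; 2) ×2 }


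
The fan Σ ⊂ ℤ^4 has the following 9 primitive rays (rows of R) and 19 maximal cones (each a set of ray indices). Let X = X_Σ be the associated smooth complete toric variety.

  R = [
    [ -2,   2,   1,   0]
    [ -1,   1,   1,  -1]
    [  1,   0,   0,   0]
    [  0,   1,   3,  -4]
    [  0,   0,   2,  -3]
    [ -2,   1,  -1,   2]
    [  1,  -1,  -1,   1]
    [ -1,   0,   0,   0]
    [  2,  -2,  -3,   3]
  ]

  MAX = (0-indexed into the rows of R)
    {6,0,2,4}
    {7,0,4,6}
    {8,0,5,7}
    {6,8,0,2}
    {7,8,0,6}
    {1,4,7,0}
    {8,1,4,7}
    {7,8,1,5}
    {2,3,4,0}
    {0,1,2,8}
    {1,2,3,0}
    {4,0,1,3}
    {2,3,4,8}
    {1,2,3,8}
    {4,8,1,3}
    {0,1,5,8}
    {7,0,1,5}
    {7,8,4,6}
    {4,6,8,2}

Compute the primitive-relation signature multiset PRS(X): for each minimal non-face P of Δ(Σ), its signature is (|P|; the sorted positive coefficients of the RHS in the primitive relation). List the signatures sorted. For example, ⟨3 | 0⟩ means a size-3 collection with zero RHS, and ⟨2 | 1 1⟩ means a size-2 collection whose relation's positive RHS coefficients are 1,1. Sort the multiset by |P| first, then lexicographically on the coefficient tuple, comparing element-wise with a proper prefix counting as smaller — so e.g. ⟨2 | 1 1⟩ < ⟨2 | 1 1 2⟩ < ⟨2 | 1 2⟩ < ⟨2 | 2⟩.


The 12 primitive collections of Σ (r=9, n=4):

  P = {1,6}:  v_{1} + v_{6} = 0  ⇒ sig = ⟨2 | 0⟩
  P = {2,7}:  v_{2} + v_{7} = 0  ⇒ sig = ⟨2 | 0⟩
  P = {3,6}:  v_{3} + v_{6} = v_{2} + v_{4}  ⇒ sig = ⟨2 | 1 1⟩
  P = {3,7}:  v_{3} + v_{7} = v_{1} + v_{4}  ⇒ sig = ⟨2 | 1 1⟩
  P = {4,5}:  v_{4} + v_{5} = v_{1} + v_{7}  ⇒ sig = ⟨2 | 1 1⟩
  P = {2,5}:  v_{2} + v_{5} = v_{0} + v_{1} + v_{8}  ⇒ sig = ⟨2 | 1 1 1⟩
  P = {5,6}:  v_{5} + v_{6} = v_{0} + v_{7} + v_{8}  ⇒ sig = ⟨2 | 1 1 1⟩
  P = {3,5}:  v_{3} + v_{5} = 2·v_{1}  ⇒ sig = ⟨2 | 2⟩
  P = {0,4,8}:  v_{0} + v_{4} + v_{8} = 0  ⇒ sig = ⟨3 | 0⟩
  P = {1,2,4}:  v_{1} + v_{2} + v_{4} = v_{3}  ⇒ sig = ⟨3 | 1⟩
  P = {0,3,8}:  v_{0} + v_{3} + v_{8} = v_{1} + v_{2}  ⇒ sig = ⟨3 | 1 1⟩
  P = {0,1,7,8}:  v_{0} + v_{1} + v_{7} + v_{8} = v_{5}  ⇒ sig = ⟨4 | 1⟩

Signatures (|P|; sorted positive RHS coefficients), sorted:
[⟨2 | 0⟩, ⟨2 | 0⟩, ⟨2 | 1 1⟩, ⟨2 | 1 1⟩, ⟨2 | 1 1⟩, ⟨2 | 1 1 1⟩, ⟨2 | 1 1 1⟩, ⟨2 | 2⟩, ⟨3 | 0⟩, ⟨3 | 1⟩, ⟨3 | 1 1⟩, ⟨4 | 1⟩]


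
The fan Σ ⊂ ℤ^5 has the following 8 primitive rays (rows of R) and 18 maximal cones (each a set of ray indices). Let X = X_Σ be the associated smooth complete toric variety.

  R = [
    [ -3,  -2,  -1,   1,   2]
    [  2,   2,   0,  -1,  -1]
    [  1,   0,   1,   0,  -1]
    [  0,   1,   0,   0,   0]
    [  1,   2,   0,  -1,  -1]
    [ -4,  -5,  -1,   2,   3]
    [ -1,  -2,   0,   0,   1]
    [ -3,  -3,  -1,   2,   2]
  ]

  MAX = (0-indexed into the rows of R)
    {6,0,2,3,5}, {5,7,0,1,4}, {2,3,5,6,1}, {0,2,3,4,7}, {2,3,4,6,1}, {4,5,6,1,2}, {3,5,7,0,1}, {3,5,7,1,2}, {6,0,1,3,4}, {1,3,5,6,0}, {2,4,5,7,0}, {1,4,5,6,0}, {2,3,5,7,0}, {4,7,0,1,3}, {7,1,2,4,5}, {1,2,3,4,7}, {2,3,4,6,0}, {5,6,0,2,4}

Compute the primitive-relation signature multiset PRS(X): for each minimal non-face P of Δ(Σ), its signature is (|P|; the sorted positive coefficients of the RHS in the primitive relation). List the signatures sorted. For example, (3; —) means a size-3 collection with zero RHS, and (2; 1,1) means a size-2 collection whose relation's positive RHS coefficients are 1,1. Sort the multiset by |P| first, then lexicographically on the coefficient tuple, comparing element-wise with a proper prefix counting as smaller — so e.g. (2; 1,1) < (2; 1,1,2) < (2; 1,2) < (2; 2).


Δ(Σ) — 8 vertices, 3 min non-faces:

  P={6,7}:  v_{6} + v_{7} = v_{5} ; sig = (2; 1)
  P={0,1,2}:  v_{0} + v_{1} + v_{2} = 0 ; sig = (3; —)
  P={3,4,5}:  v_{3} + v_{4} + v_{5} = v_{0} ; sig = (3; 1)

so the primitive-relation signature multiset is
[(2; 1), (3; —), (3; 1)]


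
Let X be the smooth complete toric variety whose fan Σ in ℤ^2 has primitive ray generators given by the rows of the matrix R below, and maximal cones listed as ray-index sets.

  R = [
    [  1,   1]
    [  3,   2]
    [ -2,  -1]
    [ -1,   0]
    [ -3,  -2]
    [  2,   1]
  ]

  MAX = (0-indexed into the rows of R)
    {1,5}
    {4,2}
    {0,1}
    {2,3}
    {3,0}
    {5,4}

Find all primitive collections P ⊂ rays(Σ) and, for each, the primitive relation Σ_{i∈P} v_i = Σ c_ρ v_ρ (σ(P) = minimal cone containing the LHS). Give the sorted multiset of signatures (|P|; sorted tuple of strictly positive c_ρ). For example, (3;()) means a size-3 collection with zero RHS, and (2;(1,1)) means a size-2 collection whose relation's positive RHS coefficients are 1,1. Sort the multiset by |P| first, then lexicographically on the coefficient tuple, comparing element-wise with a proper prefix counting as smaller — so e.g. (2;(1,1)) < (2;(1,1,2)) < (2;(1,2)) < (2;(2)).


Δ(Σ) — 6 vertices, 9 min non-faces:

  {1,4}:  v_{1} + v_{4} = 0  ⇒ sig = (2;())
  {2,5}:  v_{2} + v_{5} = 0  ⇒ sig = (2;())
  {0,2}:  v_{0} + v_{2} = v_{3}  ⇒ sig = (2;(1))
  {0,4}:  v_{0} + v_{4} = v_{2}  ⇒ sig = (2;(1))
  {0,5}:  v_{0} + v_{5} = v_{1}  ⇒ sig = (2;(1))
  {1,2}:  v_{1} + v_{2} = v_{0}  ⇒ sig = (2;(1))
  {3,5}:  v_{3} + v_{5} = v_{0}  ⇒ sig = (2;(1))
  {1,3}:  v_{1} + v_{3} = 2·v_{0}  ⇒ sig = (2;(2))
  {3,4}:  v_{3} + v_{4} = 2·v_{2}  ⇒ sig = (2;(2))

Sorted signature multiset PRS(X):
    (2;())
    (2;())
    (2;(1))
    (2;(1))
    (2;(1))
    (2;(1))
    (2;(1))
    (2;(2))
    (2;(2))


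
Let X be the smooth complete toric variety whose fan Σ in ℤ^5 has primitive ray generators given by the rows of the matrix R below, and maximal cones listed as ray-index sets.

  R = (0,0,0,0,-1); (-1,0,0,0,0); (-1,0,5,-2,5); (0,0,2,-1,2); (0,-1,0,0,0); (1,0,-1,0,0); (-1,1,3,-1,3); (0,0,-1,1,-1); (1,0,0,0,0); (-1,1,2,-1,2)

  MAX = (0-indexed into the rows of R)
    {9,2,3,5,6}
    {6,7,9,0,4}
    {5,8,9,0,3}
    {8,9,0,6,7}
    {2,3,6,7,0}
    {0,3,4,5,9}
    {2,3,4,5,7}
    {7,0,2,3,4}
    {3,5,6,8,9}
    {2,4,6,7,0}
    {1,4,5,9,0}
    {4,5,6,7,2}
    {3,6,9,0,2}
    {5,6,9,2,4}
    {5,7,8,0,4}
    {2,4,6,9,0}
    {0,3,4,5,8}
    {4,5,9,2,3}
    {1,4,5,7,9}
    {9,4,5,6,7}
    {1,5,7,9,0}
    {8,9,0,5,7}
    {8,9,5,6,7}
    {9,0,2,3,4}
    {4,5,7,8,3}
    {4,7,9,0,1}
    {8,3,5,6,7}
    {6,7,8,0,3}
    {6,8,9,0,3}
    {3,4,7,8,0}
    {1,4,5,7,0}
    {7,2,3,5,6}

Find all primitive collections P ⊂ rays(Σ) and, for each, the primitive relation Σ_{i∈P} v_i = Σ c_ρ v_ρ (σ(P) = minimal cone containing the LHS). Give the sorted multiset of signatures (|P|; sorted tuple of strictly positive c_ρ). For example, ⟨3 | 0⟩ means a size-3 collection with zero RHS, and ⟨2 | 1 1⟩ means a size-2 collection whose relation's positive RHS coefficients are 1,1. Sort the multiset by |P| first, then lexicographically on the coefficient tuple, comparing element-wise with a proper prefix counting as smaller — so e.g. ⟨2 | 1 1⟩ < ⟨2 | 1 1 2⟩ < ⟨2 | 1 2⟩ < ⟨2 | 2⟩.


|primitive collections| = 14. Relations:

  • {1,8}:  v_{1} + v_{8} = 0 — sig = ⟨2 | 0⟩
  • {1,3}:  v_{1} + v_{3} = v_{4} + v_{9} — sig = ⟨2 | 1 1⟩
  • {1,2}:  v_{1} + v_{2} = 2·v_{4} + v_{6} + v_{9} — sig = ⟨2 | 1 1 2⟩
  • {1,6}:  v_{1} + v_{6} = v_{4} + v_{7} + 2·v_{9} — sig = ⟨2 | 1 1 2⟩
  • {2,8}:  v_{2} + v_{8} = 3·v_{3} + v_{7} — sig = ⟨2 | 1 3⟩
  • {3,4,6}:  v_{3} + v_{4} + v_{6} = v_{2} — sig = ⟨3 | 1⟩
  • {3,7,9}:  v_{3} + v_{7} + v_{9} = v_{6} — sig = ⟨3 | 1⟩
  • {4,8,9}:  v_{4} + v_{8} + v_{9} = v_{3} — sig = ⟨3 | 1⟩
  • {0,5,6}:  v_{0} + v_{5} + v_{6} = v_{8} + v_{9} — sig = ⟨3 | 1 1⟩
  • {2,7,9}:  v_{2} + v_{7} + v_{9} = v_{4} + 2·v_{6} — sig = ⟨3 | 1 2⟩
  • {4,6,8}:  v_{4} + v_{6} + v_{8} = 2·v_{3} + v_{7} — sig = ⟨3 | 1 2⟩
  • {0,2,5}:  v_{0} + v_{2} + v_{5} = 2·v_{3} — sig = ⟨3 | 2⟩
  • {0,3,5,7}:  v_{0} + v_{3} + v_{5} + v_{7} = v_{8} — sig = ⟨4 | 1⟩
  • {0,4,5,7,9}:  v_{0} + v_{4} + v_{5} + v_{7} + v_{9} = 0 — sig = ⟨5 | 0⟩

Sorted signature multiset PRS(X):
    ⟨2 | 0⟩
    ⟨2 | 1 1⟩
    ⟨2 | 1 1 2⟩
    ⟨2 | 1 1 2⟩
    ⟨2 | 1 3⟩
    ⟨3 | 1⟩
    ⟨3 | 1⟩
    ⟨3 | 1⟩
    ⟨3 | 1 1⟩
    ⟨3 | 1 2⟩
    ⟨3 | 1 2⟩
    ⟨3 | 2⟩
    ⟨4 | 1⟩
    ⟨5 | 0⟩


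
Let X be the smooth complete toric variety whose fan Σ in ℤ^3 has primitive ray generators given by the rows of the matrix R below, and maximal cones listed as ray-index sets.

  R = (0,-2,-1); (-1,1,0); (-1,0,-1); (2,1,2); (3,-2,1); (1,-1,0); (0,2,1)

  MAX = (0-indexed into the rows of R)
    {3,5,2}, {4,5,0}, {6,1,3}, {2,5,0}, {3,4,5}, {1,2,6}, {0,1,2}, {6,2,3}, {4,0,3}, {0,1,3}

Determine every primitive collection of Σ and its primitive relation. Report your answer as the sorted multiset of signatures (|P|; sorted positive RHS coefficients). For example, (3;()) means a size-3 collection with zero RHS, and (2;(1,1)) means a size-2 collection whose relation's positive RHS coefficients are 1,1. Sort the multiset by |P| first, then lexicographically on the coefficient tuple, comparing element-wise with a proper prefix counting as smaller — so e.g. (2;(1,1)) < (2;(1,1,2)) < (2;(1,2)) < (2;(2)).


Σ has 9 primitive collections:

  P={0,6}:  v_{0} + v_{6} = 0 ; sig = (2;())
  P={1,5}:  v_{1} + v_{5} = 0 ; sig = (2;())
  P={1,4}:  v_{1} + v_{4} = v_{0} + v_{3} ; sig = (2;(1,1))
  P={4,6}:  v_{4} + v_{6} = v_{3} + v_{5} ; sig = (2;(1,1))
  P={5,6}:  v_{5} + v_{6} = v_{2} + v_{3} ; sig = (2;(1,1))
  P={2,4}:  v_{2} + v_{4} = 2·v_{5} ; sig = (2;(2))
  P={0,2,3}:  v_{0} + v_{2} + v_{3} = v_{5} ; sig = (3;(1))
  P={0,3,5}:  v_{0} + v_{3} + v_{5} = v_{4} ; sig = (3;(1))
  P={1,2,3}:  v_{1} + v_{2} + v_{3} = v_{6} ; sig = (3;(1))

Hence PRS(X_Σ) =
    |P|=2: 6 collections, coeffs (), (), (1,1), (1,1), (1,1), (2)
    |P|=3: 3 collections, coeffs (1), (1), (1)


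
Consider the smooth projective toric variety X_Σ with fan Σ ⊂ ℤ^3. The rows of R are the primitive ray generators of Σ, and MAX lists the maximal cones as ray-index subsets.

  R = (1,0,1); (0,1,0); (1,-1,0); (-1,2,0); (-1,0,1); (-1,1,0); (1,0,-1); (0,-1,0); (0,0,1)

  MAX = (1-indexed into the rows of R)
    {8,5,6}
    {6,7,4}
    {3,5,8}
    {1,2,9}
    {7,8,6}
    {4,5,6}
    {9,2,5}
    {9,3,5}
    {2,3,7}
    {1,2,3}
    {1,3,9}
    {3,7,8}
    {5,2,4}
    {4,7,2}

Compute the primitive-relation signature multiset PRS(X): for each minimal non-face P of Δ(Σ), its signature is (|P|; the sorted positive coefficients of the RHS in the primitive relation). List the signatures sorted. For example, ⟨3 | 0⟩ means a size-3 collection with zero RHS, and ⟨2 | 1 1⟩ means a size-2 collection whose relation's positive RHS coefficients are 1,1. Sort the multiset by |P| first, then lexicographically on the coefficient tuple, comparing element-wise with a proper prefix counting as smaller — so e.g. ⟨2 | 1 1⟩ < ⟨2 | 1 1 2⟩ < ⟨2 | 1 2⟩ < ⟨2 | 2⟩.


|primitive collections| = 17. Relations:

  P = {2,8}:  v_{2} + v_{8} = 0 ; sig = ⟨2 | 0⟩
  P = {3,6}:  v_{3} + v_{6} = 0 ; sig = ⟨2 | 0⟩
  P = {5,7}:  v_{5} + v_{7} = 0 ; sig = ⟨2 | 0⟩
  P = {2,6}:  v_{2} + v_{6} = v_{4} ; sig = ⟨2 | 1⟩
  P = {3,4}:  v_{3} + v_{4} = v_{2} ; sig = ⟨2 | 1⟩
  P = {4,8}:  v_{4} + v_{8} = v_{6} ; sig = ⟨2 | 1⟩
  P = {1,6}:  v_{1} + v_{6} = v_{2} + v_{9} ; sig = ⟨2 | 1 1⟩
  P = {1,8}:  v_{1} + v_{8} = v_{3} + v_{9} ; sig = ⟨2 | 1 1⟩
  P = {6,9}:  v_{6} + v_{9} = v_{2} + v_{5} ; sig = ⟨2 | 1 1⟩
  P = {7,9}:  v_{7} + v_{9} = v_{2} + v_{3} ; sig = ⟨2 | 1 1⟩
  P = {8,9}:  v_{8} + v_{9} = v_{3} + v_{5} ; sig = ⟨2 | 1 1⟩
  P = {1,4}:  v_{1} + v_{4} = 2·v_{2} + v_{9} ; sig = ⟨2 | 1 2⟩
  P = {4,9}:  v_{4} + v_{9} = 2·v_{2} + v_{5} ; sig = ⟨2 | 1 2⟩
  P = {1,5}:  v_{1} + v_{5} = 2·v_{9} ; sig = ⟨2 | 2⟩
  P = {1,7}:  v_{1} + v_{7} = 2·v_{2} + 2·v_{3} ; sig = ⟨2 | 2 2⟩
  P = {2,3,5}:  v_{2} + v_{3} + v_{5} = v_{9} ; sig = ⟨3 | 1⟩
  P = {2,3,9}:  v_{2} + v_{3} + v_{9} = v_{1} ; sig = ⟨3 | 1⟩

Signatures (|P|; sorted positive RHS coefficients), sorted:
    |P|=2: 15 collections, coeffs (), (), (), (1), (1), (1), (1,1), (1,1), (1,1), (1,1), (1,1), (1,2), (1,2), (2), (2,2)
    |P|=3: 2 collections, coeffs (1), (1)


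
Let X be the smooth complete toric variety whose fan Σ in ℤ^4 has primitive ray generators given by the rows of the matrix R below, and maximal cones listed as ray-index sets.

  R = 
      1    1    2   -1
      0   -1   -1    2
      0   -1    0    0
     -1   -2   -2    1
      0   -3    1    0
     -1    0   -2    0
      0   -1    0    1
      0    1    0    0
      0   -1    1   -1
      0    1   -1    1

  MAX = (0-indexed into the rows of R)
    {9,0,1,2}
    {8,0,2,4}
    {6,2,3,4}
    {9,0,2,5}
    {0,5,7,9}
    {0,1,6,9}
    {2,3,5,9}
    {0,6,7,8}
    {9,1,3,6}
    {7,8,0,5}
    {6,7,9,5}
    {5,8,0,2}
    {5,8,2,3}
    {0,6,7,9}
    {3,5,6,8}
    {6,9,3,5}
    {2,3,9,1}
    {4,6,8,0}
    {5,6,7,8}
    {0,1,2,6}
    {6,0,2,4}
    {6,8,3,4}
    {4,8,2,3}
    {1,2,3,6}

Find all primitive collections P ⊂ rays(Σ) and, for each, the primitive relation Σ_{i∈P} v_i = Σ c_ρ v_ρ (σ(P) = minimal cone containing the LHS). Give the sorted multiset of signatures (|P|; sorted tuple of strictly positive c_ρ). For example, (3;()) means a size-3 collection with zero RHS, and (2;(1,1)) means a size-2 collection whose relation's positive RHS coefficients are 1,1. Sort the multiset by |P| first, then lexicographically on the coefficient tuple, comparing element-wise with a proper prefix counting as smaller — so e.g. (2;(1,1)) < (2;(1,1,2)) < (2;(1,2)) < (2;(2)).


Σ has 15 primitive collections:

  P = {2,7}:  v_{2} + v_{7} = 0  so sig = (2;())
  P = {8,9}:  v_{8} + v_{9} = 0  so sig = (2;())
  P = {0,3}:  v_{0} + v_{3} = v_{2}  so sig = (2;(1))
  P = {1,5}:  v_{1} + v_{5} = v_{3} + v_{9}  so sig = (2;(1,1))
  P = {1,7}:  v_{1} + v_{7} = v_{6} + v_{9}  so sig = (2;(1,1))
  P = {1,8}:  v_{1} + v_{8} = v_{2} + v_{6}  so sig = (2;(1,1))
  P = {3,7}:  v_{3} + v_{7} = v_{5} + v_{6}  so sig = (2;(1,1))
  P = {4,5}:  v_{4} + v_{5} = v_{3} + v_{8}  so sig = (2;(1,1))
  P = {4,7}:  v_{4} + v_{7} = v_{6} + v_{8}  so sig = (2;(1,1))
  P = {4,9}:  v_{4} + v_{9} = v_{2} + v_{6}  so sig = (2;(1,1))
  P = {1,4}:  v_{1} + v_{4} = 2·v_{2} + 2·v_{6}  so sig = (2;(2,2))
  P = {0,5,6}:  v_{0} + v_{5} + v_{6} = 0  so sig = (3;())
  P = {2,5,6}:  v_{2} + v_{5} + v_{6} = v_{3}  so sig = (3;(1))
  P = {2,6,8}:  v_{2} + v_{6} + v_{8} = v_{4}  so sig = (3;(1))
  P = {2,6,9}:  v_{2} + v_{6} + v_{9} = v_{1}  so sig = (3;(1))

Signatures (|P|; sorted positive RHS coefficients), sorted:
    |P|=2: 11 collections, coeffs (), (), (1), (1,1), (1,1), (1,1), (1,1), (1,1), (1,1), (1,1), (2,2)
    |P|=3: 4 collections, coeffs (), (1), (1), (1)


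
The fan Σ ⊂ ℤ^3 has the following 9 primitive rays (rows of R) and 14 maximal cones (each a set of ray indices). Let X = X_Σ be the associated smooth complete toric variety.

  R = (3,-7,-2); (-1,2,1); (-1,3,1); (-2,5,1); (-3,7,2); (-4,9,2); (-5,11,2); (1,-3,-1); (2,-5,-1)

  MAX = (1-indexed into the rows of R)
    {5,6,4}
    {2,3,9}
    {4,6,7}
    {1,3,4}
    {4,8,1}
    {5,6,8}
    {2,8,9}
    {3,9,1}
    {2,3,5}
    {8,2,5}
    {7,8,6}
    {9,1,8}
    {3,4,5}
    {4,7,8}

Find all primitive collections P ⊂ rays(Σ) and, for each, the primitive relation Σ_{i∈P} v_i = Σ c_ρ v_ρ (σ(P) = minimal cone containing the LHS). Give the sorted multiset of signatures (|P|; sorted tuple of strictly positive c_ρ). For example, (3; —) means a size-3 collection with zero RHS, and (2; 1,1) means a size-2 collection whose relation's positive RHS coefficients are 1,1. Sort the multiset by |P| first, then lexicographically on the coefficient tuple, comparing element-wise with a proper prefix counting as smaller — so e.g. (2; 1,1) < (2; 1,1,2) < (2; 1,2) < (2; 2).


The 17 primitive collections of Σ (r=9, n=3):

  • {1,5}:  v_{1} + v_{5} = 0  →  sig = (2; —)
  • {3,8}:  v_{3} + v_{8} = 0  →  sig = (2; —)
  • {4,9}:  v_{4} + v_{9} = 0  →  sig = (2; —)
  • {1,2}:  v_{1} + v_{2} = v_{9}  →  sig = (2; 1)
  • {2,4}:  v_{2} + v_{4} = v_{5}  →  sig = (2; 1)
  • {5,9}:  v_{5} + v_{9} = v_{2}  →  sig = (2; 1)
  • {1,6}:  v_{1} + v_{6} = v_{4} + v_{8}  →  sig = (2; 1,1)
  • {3,6}:  v_{3} + v_{6} = v_{4} + v_{5}  →  sig = (2; 1,1)
  • {3,7}:  v_{3} + v_{7} = v_{4} + v_{6}  →  sig = (2; 1,1)
  • {6,9}:  v_{6} + v_{9} = v_{5} + v_{8}  →  sig = (2; 1,1)
  • {7,9}:  v_{7} + v_{9} = v_{6} + v_{8}  →  sig = (2; 1,1)
  • {2,7}:  v_{2} + v_{7} = v_{5} + v_{6} + v_{8}  →  sig = (2; 1,1,1)
  • {2,6}:  v_{2} + v_{6} = 2·v_{5} + v_{8}  →  sig = (2; 1,2)
  • {5,7}:  v_{5} + v_{7} = 2·v_{6}  →  sig = (2; 2)
  • {1,7}:  v_{1} + v_{7} = 2·v_{4} + 2·v_{8}  →  sig = (2; 2,2)
  • {4,5,8}:  v_{4} + v_{5} + v_{8} = v_{6}  →  sig = (3; 1)
  • {4,6,8}:  v_{4} + v_{6} + v_{8} = v_{7}  →  sig = (3; 1)

Sorted signature multiset PRS(X):
    |P|=2: 15 collections, coeffs (), (), (), (1), (1), (1), (1,1), (1,1), (1,1), (1,1), (1,1), (1,1,1), (1,2), (2), (2,2)
    |P|=3: 2 collections, coeffs (1), (1)


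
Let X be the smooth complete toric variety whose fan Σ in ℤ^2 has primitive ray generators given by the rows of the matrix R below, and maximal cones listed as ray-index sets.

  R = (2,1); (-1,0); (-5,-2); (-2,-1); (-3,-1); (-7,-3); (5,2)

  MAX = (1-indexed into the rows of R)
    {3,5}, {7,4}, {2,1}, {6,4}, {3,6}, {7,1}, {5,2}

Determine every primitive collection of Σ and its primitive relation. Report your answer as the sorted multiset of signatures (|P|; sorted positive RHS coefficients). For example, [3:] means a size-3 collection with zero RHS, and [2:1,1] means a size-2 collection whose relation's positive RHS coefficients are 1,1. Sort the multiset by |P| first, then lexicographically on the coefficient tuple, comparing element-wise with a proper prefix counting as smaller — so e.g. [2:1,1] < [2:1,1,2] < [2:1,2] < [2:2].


Primitive collections (14):

  {1,4}:  v_{1} + v_{4} = 0  so sig = [2:]
  {3,7}:  v_{3} + v_{7} = 0  so sig = [2:]
  {1,3}:  v_{1} + v_{3} = v_{5}  so sig = [2:1]
  {1,5}:  v_{1} + v_{5} = v_{2}  so sig = [2:1]
  {1,6}:  v_{1} + v_{6} = v_{3}  so sig = [2:1]
  {2,4}:  v_{2} + v_{4} = v_{5}  so sig = [2:1]
  {3,4}:  v_{3} + v_{4} = v_{6}  so sig = [2:1]
  {4,5}:  v_{4} + v_{5} = v_{3}  so sig = [2:1]
  {5,7}:  v_{5} + v_{7} = v_{1}  so sig = [2:1]
  {6,7}:  v_{6} + v_{7} = v_{4}  so sig = [2:1]
  {2,6}:  v_{2} + v_{6} = v_{3} + v_{5}  so sig = [2:1,1]
  {2,3}:  v_{2} + v_{3} = 2·v_{5}  so sig = [2:2]
  {2,7}:  v_{2} + v_{7} = 2·v_{1}  so sig = [2:2]
  {5,6}:  v_{5} + v_{6} = 2·v_{3}  so sig = [2:2]

Hence PRS(X_Σ) =
    [2:]
    [2:]
    [2:1]
    [2:1]
    [2:1]
    [2:1]
    [2:1]
    [2:1]
    [2:1]
    [2:1]
    [2:1,1]
    [2:2]
    [2:2]
    [2:2]


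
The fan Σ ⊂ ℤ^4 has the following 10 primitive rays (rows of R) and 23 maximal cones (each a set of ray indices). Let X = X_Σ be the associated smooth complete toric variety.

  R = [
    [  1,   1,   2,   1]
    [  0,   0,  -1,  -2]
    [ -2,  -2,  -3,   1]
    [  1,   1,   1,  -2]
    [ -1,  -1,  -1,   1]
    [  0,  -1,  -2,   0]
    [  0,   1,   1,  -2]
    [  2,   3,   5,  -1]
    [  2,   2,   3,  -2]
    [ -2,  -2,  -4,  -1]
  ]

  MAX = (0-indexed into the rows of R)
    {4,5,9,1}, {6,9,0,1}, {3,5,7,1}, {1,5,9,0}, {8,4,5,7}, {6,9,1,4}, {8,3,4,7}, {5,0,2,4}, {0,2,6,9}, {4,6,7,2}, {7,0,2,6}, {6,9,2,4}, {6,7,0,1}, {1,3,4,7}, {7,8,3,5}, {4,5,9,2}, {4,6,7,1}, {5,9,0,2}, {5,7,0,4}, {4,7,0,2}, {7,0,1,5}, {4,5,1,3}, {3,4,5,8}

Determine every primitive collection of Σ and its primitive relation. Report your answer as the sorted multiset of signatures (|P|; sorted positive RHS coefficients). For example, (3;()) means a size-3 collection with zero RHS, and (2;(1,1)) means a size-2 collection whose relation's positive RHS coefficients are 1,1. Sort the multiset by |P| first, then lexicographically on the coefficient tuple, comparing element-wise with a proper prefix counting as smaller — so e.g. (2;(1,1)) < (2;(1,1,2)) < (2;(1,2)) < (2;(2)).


18 collections generate NE(X_Σ); each relation:

  P = {1,2}:  v_{1} + v_{2} = v_{9} ; sig = (2;(1))
  P = {5,6}:  v_{5} + v_{6} = v_{1} ; sig = (2;(1))
  P = {7,9}:  v_{7} + v_{9} = v_{6} ; sig = (2;(1))
  P = {0,3}:  v_{0} + v_{3} = v_{5} + v_{7} ; sig = (2;(1,1))
  P = {2,3}:  v_{2} + v_{3} = v_{1} + v_{4} ; sig = (2;(1,1))
  P = {2,8}:  v_{2} + v_{8} = v_{3} + v_{4} ; sig = (2;(1,1))
  P = {8,9}:  v_{8} + v_{9} = v_{1} + v_{3} + v_{4} ; sig = (2;(1,1,1))
  P = {6,8}:  v_{6} + v_{8} = v_{1} + v_{3} + v_{4} + v_{7} ; sig = (2;(1,1,1,1))
  P = {3,6}:  v_{3} + v_{6} = 2·v_{1} + v_{4} + v_{7} ; sig = (2;(1,1,2))
  P = {3,9}:  v_{3} + v_{9} = 2·v_{1} + v_{4} ; sig = (2;(1,2))
  P = {0,8}:  v_{0} + v_{8} = v_{4} + 2·v_{5} + 2·v_{7} ; sig = (2;(1,2,2))
  P = {1,8}:  v_{1} + v_{8} = 2·v_{3} ; sig = (2;(2))
  P = {0,1,4}:  v_{0} + v_{1} + v_{4} = 0 ; sig = (3;())
  P = {2,5,7}:  v_{2} + v_{5} + v_{7} = 0 ; sig = (3;())
  P = {0,4,9}:  v_{0} + v_{4} + v_{9} = v_{2} ; sig = (3;(1))
  P = {0,4,6}:  v_{0} + v_{4} + v_{6} = v_{2} + v_{7} ; sig = (3;(1,1))
  P = {1,4,5,7}:  v_{1} + v_{4} + v_{5} + v_{7} = v_{3} ; sig = (4;(1))
  P = {3,4,5,7}:  v_{3} + v_{4} + v_{5} + v_{7} = v_{8} ; sig = (4;(1))

Sorted signature multiset PRS(X):
    (2;(1))
    (2;(1))
    (2;(1))
    (2;(1,1))
    (2;(1,1))
    (2;(1,1))
    (2;(1,1,1))
    (2;(1,1,1,1))
    (2;(1,1,2))
    (2;(1,2))
    (2;(1,2,2))
    (2;(2))
    (3;())
    (3;())
    (3;(1))
    (3;(1,1))
    (4;(1))
    (4;(1))


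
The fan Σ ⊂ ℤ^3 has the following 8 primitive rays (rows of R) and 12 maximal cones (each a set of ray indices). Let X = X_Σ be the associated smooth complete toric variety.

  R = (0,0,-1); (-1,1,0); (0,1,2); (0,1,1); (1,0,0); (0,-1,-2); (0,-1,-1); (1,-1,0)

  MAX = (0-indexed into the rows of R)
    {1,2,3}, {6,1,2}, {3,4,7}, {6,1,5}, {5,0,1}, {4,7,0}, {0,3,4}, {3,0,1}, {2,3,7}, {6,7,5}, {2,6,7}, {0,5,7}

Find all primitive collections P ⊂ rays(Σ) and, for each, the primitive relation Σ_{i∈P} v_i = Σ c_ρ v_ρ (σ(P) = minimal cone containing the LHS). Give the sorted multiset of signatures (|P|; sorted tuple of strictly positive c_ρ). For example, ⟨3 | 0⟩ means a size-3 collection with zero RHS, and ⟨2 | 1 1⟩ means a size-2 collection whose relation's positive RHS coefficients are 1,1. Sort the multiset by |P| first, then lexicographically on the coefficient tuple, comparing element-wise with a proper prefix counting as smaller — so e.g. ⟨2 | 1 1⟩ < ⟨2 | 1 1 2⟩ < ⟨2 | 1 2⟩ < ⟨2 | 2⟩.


|primitive collections| = 11. Relations:

  P = {1,7}:  v_{1} + v_{7} = 0  so sig = ⟨2 | 0⟩
  P = {2,5}:  v_{2} + v_{5} = 0  so sig = ⟨2 | 0⟩
  P = {3,6}:  v_{3} + v_{6} = 0  so sig = ⟨2 | 0⟩
  P = {0,2}:  v_{0} + v_{2} = v_{3}  so sig = ⟨2 | 1⟩
  P = {0,6}:  v_{0} + v_{6} = v_{5}  so sig = ⟨2 | 1⟩
  P = {3,5}:  v_{3} + v_{5} = v_{0}  so sig = ⟨2 | 1⟩
  P = {1,4}:  v_{1} + v_{4} = v_{0} + v_{3}  so sig = ⟨2 | 1 1⟩
  P = {4,6}:  v_{4} + v_{6} = v_{0} + v_{7}  so sig = ⟨2 | 1 1⟩
  P = {2,4}:  v_{2} + v_{4} = 2·v_{3} + v_{7}  so sig = ⟨2 | 1 2⟩
  P = {4,5}:  v_{4} + v_{5} = 2·v_{0} + v_{7}  so sig = ⟨2 | 1 2⟩
  P = {0,3,7}:  v_{0} + v_{3} + v_{7} = v_{4}  so sig = ⟨3 | 1⟩

so the primitive-relation signature multiset is
[⟨2 | 0⟩, ⟨2 | 0⟩, ⟨2 | 0⟩, ⟨2 | 1⟩, ⟨2 | 1⟩, ⟨2 | 1⟩, ⟨2 | 1 1⟩, ⟨2 | 1 1⟩, ⟨2 | 1 2⟩, ⟨2 | 1 2⟩, ⟨3 | 1⟩]
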